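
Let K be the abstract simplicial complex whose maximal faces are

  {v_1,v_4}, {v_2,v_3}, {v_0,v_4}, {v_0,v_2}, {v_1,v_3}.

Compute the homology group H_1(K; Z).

H_1 ≅ Z.

Fix the vertex order v_0 < v_1 < v_2 < v_3 < v_4 and write every simplex with vertices in increasing order. Then dim K = 1 and the simplices of K are:

  0-simplices (5): [v_0], [v_1], [v_2], [v_3], [v_4]
  1-simplices (5): [v_0,v_2], [v_0,v_4], [v_1,v_3], [v_1,v_4], [v_2,v_3]

so the chain groups are C_0 ≅ Z^5, C_1 ≅ Z^5.

The boundary map ∂_1: C_1 → C_0 sends each edge [p,q] (with p < q) to q − p.
As a 5×5 matrix over Z this has rank 4, with invariant factors (1,1,1,1).

From H_k ≅ ker(∂_k) / im(∂_{k+1}) we obtain:

  H_1: rank ker ∂_1 − rank ∂_2 = (5 − 4) − 0 = 1, and there is no ∂_2, so H_1 = Z.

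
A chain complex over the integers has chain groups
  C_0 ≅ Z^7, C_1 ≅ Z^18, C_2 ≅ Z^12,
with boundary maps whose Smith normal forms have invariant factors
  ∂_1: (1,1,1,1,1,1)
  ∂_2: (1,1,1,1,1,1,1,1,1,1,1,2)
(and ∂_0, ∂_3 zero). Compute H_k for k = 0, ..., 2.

H_0: b_0 = 7 − 0 − 6 = 1; torsion from ∂_1 factors > 1: none. So H_0 ≅ Z.
H_1: b_1 = 18 − 6 − 12 = 0; torsion from ∂_2 factors > 1: [2]. So H_1 ≅ Z/2.
H_2: b_2 = 12 − 12 − 0 = 0; torsion from ∂_3 factors > 1: none. So H_2 ≅ 0.

H_0 ≅ Z,  H_1 ≅ Z/2,  H_2 = 0.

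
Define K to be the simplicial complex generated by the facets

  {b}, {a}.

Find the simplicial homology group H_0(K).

Order the vertices as a < b. Listing each simplex with vertices in this order, K has dimension 0 with simplices:

  0-simplices (2): a, b

Hence C_0 ≅ Z^2.

Now H_k = ker ∂_k / im ∂_{k+1}, so:

  H_0: rank C_0 − rank ∂_1 = 2 − 0 = 2, and there is no ∂_1, so H_0 = Z^2.

H_0 ≅ Z^2.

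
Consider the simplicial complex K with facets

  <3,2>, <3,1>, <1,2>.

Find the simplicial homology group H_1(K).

H_1 = Z.

Fix the vertex order 1 < 2 < 3 and write every simplex with vertices in increasing order. Then dim K = 1 and the simplices of K are:

  0-simplices (3): [1], [2], [3]
  1-simplices (3): [1,2], [1,3], [2,3]

so the chain groups are C_0 ≅ Z^3, C_1 ≅ Z^3.

∂_1: C_1 → C_0 maps an edge to its endpoints' difference, ∂[p,q] = q − p.
The resulting 3×3 matrix has rank 2, and its Smith normal form has invariant factors (1,1).

From H_k ≅ ker(∂_k) / im(∂_{k+1}) we obtain:

  H_1: rank ker ∂_1 − rank ∂_2 = (3 − 2) − 0 = 1, and there is no ∂_2, so H_1 ≅ Z.

(K is a triangulation of the circle S^1.)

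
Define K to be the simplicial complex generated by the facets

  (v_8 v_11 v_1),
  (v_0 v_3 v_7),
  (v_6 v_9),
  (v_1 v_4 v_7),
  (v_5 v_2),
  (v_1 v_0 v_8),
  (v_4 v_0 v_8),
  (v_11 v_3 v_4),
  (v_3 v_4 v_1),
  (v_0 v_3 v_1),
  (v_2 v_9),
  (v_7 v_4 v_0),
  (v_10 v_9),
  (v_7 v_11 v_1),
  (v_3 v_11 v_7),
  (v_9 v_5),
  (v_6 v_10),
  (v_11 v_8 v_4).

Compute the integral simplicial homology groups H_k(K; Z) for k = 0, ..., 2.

Order the vertices as v_0 < v_1 < v_2 < v_3 < v_4 < v_5 < v_6 < v_7 < v_8 < v_9 < v_10 < v_11. Listing each simplex with vertices in this order, K has dimension 2 with simplices:

  0-simplices (12): [v_0], [v_1], [v_2], [v_3], [v_4], [v_5], [v_6], [v_7], [v_8], [v_9], [v_10], [v_11]
  1-simplices (24): (24 of them)
  2-simplices (12): (12 of them)

so the chain groups are C_0 ≅ Z^12, C_1 ≅ Z^24, C_2 ≅ Z^12.

∂_1: C_1 → C_0 maps an edge to its endpoints' difference, ∂[p,q] = q − p. For instance
  ∂[v_4,v_7] = [v_7] − [v_4].
As a 12×24 matrix over Z this has rank 10, with invariant factors (1,1,1,1,1,1,1,1,1,1).

∂_2: C_2 → C_1 sends each 2-simplex [p,q,r] to [q,r] − [p,r] + [p,q]. For instance
  ∂[v_0,v_4,v_8] = [v_4,v_8] − [v_0,v_8] + [v_0,v_4],
  ∂[v_3,v_4,v_11] = [v_4,v_11] − [v_3,v_11] + [v_3,v_4].
As a 24×12 matrix over Z this has rank 12, with invariant factors (1,1,1,1,1,1,1,1,1,1,1,2).

Reading off H_k = ker ∂_k / im ∂_{k+1}:

  H_0: rank C_0 − rank ∂_1 = 12 − 10 = 2, and the invariant factors of ∂_1 are all 1, so H_0 = Z^2.
  H_1: rank ker ∂_1 − rank ∂_2 = (24 − 10) − 12 = 2, and ∂_2 has invariant factor 2 > 1, so H_1 = Z^2 ⊕ Z/2.
  H_2: rank ker ∂_2 − rank ∂_3 = (12 − 12) − 0 = 0, and there is no ∂_3, so H_2 = 0.

As a check, the Euler characteristic is 12 − 24 + 12 = 0, which agrees with 2 − 2 + 0 = 0.

H_0 ≅ Z^2,  H_1 ≅ Z^2 ⊕ Z/2,  H_2 = 0.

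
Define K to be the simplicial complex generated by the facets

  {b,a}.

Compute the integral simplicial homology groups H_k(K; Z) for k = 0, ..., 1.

Take the total order a < b on the vertex set. Then K (dimension 1) consists of the simplices:

  0-simplices (2): a, b
  1-simplices (1): ab

Hence C_0 ≅ Z^2, C_1 ≅ Z^1.

The boundary map ∂_1: C_1 → C_0 sends each edge [p,q] (with p < q) to q − p.
The 2×1 boundary matrix has rank 1 and Smith normal form diag(1).

Reading off H_k = ker ∂_k / im ∂_{k+1}:

  H_0: rank C_0 − rank ∂_1 = 2 − 1 = 1, and the invariant factors of ∂_1 are all 1, so H_0 = Z.
  H_1: rank ker ∂_1 − rank ∂_2 = (1 − 1) − 0 = 0, and there is no ∂_2, so H_1 = 0.

H_0 ≅ Z,  H_1 = 0.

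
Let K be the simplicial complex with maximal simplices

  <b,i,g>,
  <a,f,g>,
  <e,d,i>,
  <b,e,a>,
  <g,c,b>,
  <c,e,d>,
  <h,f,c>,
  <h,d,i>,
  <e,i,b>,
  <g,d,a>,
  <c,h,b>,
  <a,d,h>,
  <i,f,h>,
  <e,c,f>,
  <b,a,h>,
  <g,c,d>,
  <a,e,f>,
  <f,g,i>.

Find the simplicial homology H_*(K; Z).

Take the total order a < b < c < d < e < f < g < h < i on the vertex set. Then K (dimension 2) consists of the simplices:

  0-simplices (9): a, b, c, d, e, f, g, h, i
  1-simplices (27): ab, ad, ae, af, ag, ah, bc, be, bg, bh, bi, cd, ce, cf, cg, ch, de, dg, dh, di, ef, ei, fg, fh, fi, gi, hi
  2-simplices (18): abe, abh, adg, adh, aef, afg, bcg, bch, bei, bgi, cde, cdg, cef, cfh, dei, dhi, fgi, fhi

so the chain groups are C_0 ≅ Z^9, C_1 ≅ Z^27, C_2 ≅ Z^18.

∂_1: C_1 → C_0 sends each edge [p,q] (with p < q) to q − p. For instance
  ∂bh = h − b.
The resulting 9×27 matrix has rank 8, and its Smith normal form has invariant factors (1,1,1,1,1,1,1,1).

∂_2: C_2 → C_1 acts by ∂[p,q,r] = [q,r] − [p,r] + [p,q]. For instance
  ∂bcg = cg − bg + bc,
  ∂fgi = gi − fi + fg.
This gives a 27×18 integer matrix of rank 17; reducing to Smith normal form yields diagonal entries (1,1,1,1,1,1,1,1,1,1,1,1,1,1,1,1,1).

Computing H_k = (kernel of ∂_k) / (image of ∂_{k+1}):

  H_0: rank C_0 − rank ∂_1 = 9 − 8 = 1, and the invariant factors of ∂_1 are all 1, so H_0 ≅ Z.
  H_1: rank ker ∂_1 − rank ∂_2 = (27 − 8) − 17 = 2, and the invariant factors of ∂_2 are all 1, so H_1 ≅ Z^2.
  H_2: rank ker ∂_2 − rank ∂_3 = (18 − 17) − 0 = 1, and there is no ∂_3, so H_2 ≅ Z.

(K is a triangulation of the torus T^2.)

H_0 = Z,  H_1 = Z^2,  H_2 = Z.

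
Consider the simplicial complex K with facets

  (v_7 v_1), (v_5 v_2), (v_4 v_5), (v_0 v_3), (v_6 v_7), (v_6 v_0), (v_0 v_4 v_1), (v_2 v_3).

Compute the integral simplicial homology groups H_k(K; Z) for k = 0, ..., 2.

Take the total order v_0 < v_1 < v_2 < v_3 < v_4 < v_5 < v_6 < v_7 on the vertex set. Then K (dimension 2) consists of the simplices:

  0-simplices (8): [v_0], [v_1], [v_2], [v_3], [v_4], [v_5], [v_6], [v_7]
  1-simplices (10): [v_0,v_1], [v_0,v_3], [v_0,v_4], [v_0,v_6], [v_1,v_4], [v_1,v_7], [v_2,v_3], [v_2,v_5], [v_4,v_5], [v_6,v_7]
  2-simplices (1): [v_0,v_1,v_4]

so the chain groups are C_0 ≅ Z^8, C_1 ≅ Z^10, C_2 ≅ Z^1.

Boundary ∂_1: C_1 → C_0 is given by ∂[p,q] = [q] − [p]. For instance
  ∂[v_2,v_3] = [v_3] − [v_2].
As a 8×10 matrix over Z this has rank 7, with invariant factors (1,1,1,1,1,1,1).

∂_2: C_2 → C_1 maps a triangle to the signed sum of its edges. For instance
  ∂[v_0,v_1,v_4] = [v_1,v_4] − [v_0,v_4] + [v_0,v_1].
This gives a 10×1 integer matrix of rank 1; reducing to Smith normal form yields diagonal entries (1).

Reading off H_k = ker ∂_k / im ∂_{k+1}:

  H_0: rank C_0 − rank ∂_1 = 8 − 7 = 1, and the invariant factors of ∂_1 are all 1, so H_0 ≅ Z.
  H_1: rank ker ∂_1 − rank ∂_2 = (10 − 7) − 1 = 2, and the invariant factors of ∂_2 are all 1, so H_1 ≅ Z^2.
  H_2: rank ker ∂_2 − rank ∂_3 = (1 − 1) − 0 = 0, and there is no ∂_3, so H_2 ≅ 0.

H_0 ≅ Z,  H_1 ≅ Z^2,  H_2 = 0.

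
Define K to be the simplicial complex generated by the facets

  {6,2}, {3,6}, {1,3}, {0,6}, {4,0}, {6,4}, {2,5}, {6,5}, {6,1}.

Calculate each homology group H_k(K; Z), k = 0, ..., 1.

Fix the vertex order 0 < 1 < 2 < 3 < 4 < 5 < 6 and write every simplex with vertices in increasing order. Then dim K = 1 and the simplices of K are:

  0-simplices (7): [0], [1], [2], [3], [4], [5], [6]
  1-simplices (9): [0,4], [0,6], [1,3], [1,6], [2,5], [2,6], [3,6], [4,6], [5,6]

giving chain groups C_0 ≅ Z^7, C_1 ≅ Z^9.

∂_1: C_1 → C_0 sends each edge [p,q] (with p < q) to q − p. For instance
  ∂[0,6] = [6] − [0].
As a 7×9 matrix over Z this has rank 6, with invariant factors (1,1,1,1,1,1).

Now H_k = ker ∂_k / im ∂_{k+1}, so:

  H_0: rank C_0 − rank ∂_1 = 7 − 6 = 1, and the invariant factors of ∂_1 are all 1, so H_0 = Z.
  H_1: rank ker ∂_1 − rank ∂_2 = (9 − 6) − 0 = 3, and there is no ∂_2, so H_1 = Z^3.

(K is a triangulation of a wedge of 3 circles.)

H_0 = Z,  H_1 = Z^3.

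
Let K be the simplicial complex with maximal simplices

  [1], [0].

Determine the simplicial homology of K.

H_0 ≅ Z^2.

We work with the vertex ordering 0 < 1. The simplices of K, each written with vertices in increasing order, are:

  0-simplices (2): [0], [1]

giving chain groups C_0 ≅ Z^2.

From H_k ≅ ker(∂_k) / im(∂_{k+1}) we obtain:

  H_0: rank C_0 − rank ∂_1 = 2 − 0 = 2, and there is no ∂_1, so H_0 = Z^2.

(K is a triangulation of a set of 2 points.)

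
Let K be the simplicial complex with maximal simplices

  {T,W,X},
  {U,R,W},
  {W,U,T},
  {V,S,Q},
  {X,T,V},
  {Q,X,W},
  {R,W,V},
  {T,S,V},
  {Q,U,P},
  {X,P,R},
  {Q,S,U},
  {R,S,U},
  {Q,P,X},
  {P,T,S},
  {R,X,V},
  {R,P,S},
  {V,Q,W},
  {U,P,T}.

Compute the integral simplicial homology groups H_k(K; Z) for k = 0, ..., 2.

Take the total order P < Q < R < S < T < U < V < W < X on the vertex set. Then K (dimension 2) consists of the simplices:

  0-simplices (9): P, Q, R, S, T, U, V, W, X
  1-simplices (27): PQ, PR, PS, PT, PU, PX, QS, QU, QV, QW, QX, RS, RU, RV, RW, RX, ST, SU, SV, TU, TV, TW, TX, UW, VW, VX, WX
  2-simplices (18): PQU, PQX, PRS, PRX, PST, PTU, QSU, QSV, QVW, QWX, RSU, RUW, RVW, RVX, STV, TUW, TVX, TWX

so the chain groups are C_0 ≅ Z^9, C_1 ≅ Z^27, C_2 ≅ Z^18.

∂_1: C_1 → C_0 sends each edge [p,q] (with p < q) to q − p.
As a 9×27 matrix over Z this has rank 8, with invariant factors (1,1,1,1,1,1,1,1).

Boundary ∂_2: C_2 → C_1 maps a triangle to the signed sum of its edges. For instance
  ∂PQX = QX − PX + PQ,
  ∂STV = TV − SV + ST.
The resulting 27×18 matrix has rank 18, and its Smith normal form has invariant factors (1,1,1,1,1,1,1,1,1,1,1,1,1,1,1,1,1,2).

Computing H_k = (kernel of ∂_k) / (image of ∂_{k+1}):

  H_0: rank C_0 − rank ∂_1 = 9 − 8 = 1, and the invariant factors of ∂_1 are all 1, so H_0 ≅ Z.
  H_1: rank ker ∂_1 − rank ∂_2 = (27 − 8) − 18 = 1, and ∂_2 has invariant factor 2 > 1, so H_1 ≅ Z ⊕ Z/2Z.
  H_2: rank ker ∂_2 − rank ∂_3 = (18 − 18) − 0 = 0, and there is no ∂_3, so H_2 ≅ 0.

H_0 ≅ Z,  H_1 ≅ Z ⊕ Z/2Z,  H_2 = 0.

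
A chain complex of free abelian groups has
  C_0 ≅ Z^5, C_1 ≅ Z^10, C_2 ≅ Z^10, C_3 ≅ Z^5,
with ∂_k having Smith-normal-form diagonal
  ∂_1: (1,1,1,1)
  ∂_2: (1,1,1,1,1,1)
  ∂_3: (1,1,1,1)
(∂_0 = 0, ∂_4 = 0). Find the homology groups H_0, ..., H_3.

H_0 ≅ Z,  H_1 = 0,  H_2 = 0,  H_3 ≅ Z.

H_0: b_0 = 5 − 0 − 4 = 1; torsion from ∂_1 factors > 1: none. So H_0 ≅ Z.
H_1: b_1 = 10 − 4 − 6 = 0; torsion from ∂_2 factors > 1: none. So H_1 ≅ 0.
H_2: b_2 = 10 − 6 − 4 = 0; torsion from ∂_3 factors > 1: none. So H_2 ≅ 0.
H_3: b_3 = 5 − 4 − 0 = 1; torsion from ∂_4 factors > 1: none. So H_3 ≅ Z.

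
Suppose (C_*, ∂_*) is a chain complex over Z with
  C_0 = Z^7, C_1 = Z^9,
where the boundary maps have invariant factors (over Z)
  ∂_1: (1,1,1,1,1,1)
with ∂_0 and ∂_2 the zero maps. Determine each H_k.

H_0: b_0 = 7 − 0 − 6 = 1; torsion from ∂_1 factors > 1: none. So H_0 ≅ Z.
H_1: b_1 = 9 − 6 − 0 = 3; torsion from ∂_2 factors > 1: none. So H_1 ≅ Z^3.

H_0 ≅ Z,  H_1 ≅ Z^3.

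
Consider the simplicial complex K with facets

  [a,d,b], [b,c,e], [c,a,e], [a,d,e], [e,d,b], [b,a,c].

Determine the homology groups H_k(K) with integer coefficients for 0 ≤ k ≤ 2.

H_0 = Z,  H_1 = 0,  H_2 = Z.

We work with the vertex ordering a < b < c < d < e. The simplices of K, each written with vertices in increasing order, are:

  0-simplices (5): a, b, c, d, e
  1-simplices (9): ab, ac, ad, ae, bc, bd, be, ce, de
  2-simplices (6): abc, abd, ace, ade, bce, bde

giving chain groups C_0 ≅ Z^5, C_1 ≅ Z^9, C_2 ≅ Z^6.

Boundary ∂_1: C_1 → C_0 is given by ∂[p,q] = [q] − [p]. For instance
  ∂ae = e − a.
This gives a 5×9 integer matrix of rank 4; reducing to Smith normal form yields diagonal entries (1,1,1,1).

∂_2: C_2 → C_1 sends each 2-simplex [p,q,r] to [q,r] − [p,r] + [p,q]. For instance
  ∂bce = ce − be + bc,
  ∂abd = bd − ad + ab.
As a 9×6 matrix over Z this has rank 5, with invariant factors (1,1,1,1,1).

Computing H_k = (kernel of ∂_k) / (image of ∂_{k+1}):

  H_0: rank C_0 − rank ∂_1 = 5 − 4 = 1, and the invariant factors of ∂_1 are all 1, so H_0 ≅ Z.
  H_1: rank ker ∂_1 − rank ∂_2 = (9 − 4) − 5 = 0, and the invariant factors of ∂_2 are all 1, so H_1 ≅ 0.
  H_2: rank ker ∂_2 − rank ∂_3 = (6 − 5) − 0 = 1, and there is no ∂_3, so H_2 ≅ Z.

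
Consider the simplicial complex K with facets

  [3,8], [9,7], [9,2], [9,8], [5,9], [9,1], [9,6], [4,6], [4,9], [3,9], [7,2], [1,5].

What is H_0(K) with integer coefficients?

H_0 ≅ Z.

Take the total order 1 < 2 < 3 < 4 < 5 < 6 < 7 < 8 < 9 on the vertex set. Then K (dimension 1) consists of the simplices:

  0-simplices (9): [1], [2], [3], [4], [5], [6], [7], [8], [9]
  1-simplices (12): [1,5], [1,9], [2,7], [2,9], [3,8], [3,9], [4,6], [4,9], [5,9], [6,9], [7,9], [8,9]

so the chain groups are C_0 ≅ Z^9, C_1 ≅ Z^12.

The boundary map ∂_1: C_1 → C_0 sends each edge [p,q] (with p < q) to q − p. For instance
  ∂[3,8] = [8] − [3].
As a 9×12 matrix over Z this has rank 8, with invariant factors (1,1,1,1,1,1,1,1).

Computing H_k = (kernel of ∂_k) / (image of ∂_{k+1}):

  H_0: rank C_0 − rank ∂_1 = 9 − 8 = 1, and the invariant factors of ∂_1 are all 1, so H_0 = Z.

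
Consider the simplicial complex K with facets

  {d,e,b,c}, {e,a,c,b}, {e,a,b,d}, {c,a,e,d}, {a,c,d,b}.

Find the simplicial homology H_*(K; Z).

H_0 ≅ Z,  H_1 = 0,  H_2 = 0,  H_3 ≅ Z.

Take the total order a < b < c < d < e on the vertex set. Then K (dimension 3) consists of the simplices:

  0-simplices (5): a, b, c, d, e
  1-simplices (10): ab, ac, ad, ae, bc, bd, be, cd, ce, de
  2-simplices (10): abc, abd, abe, acd, ace, ade, bcd, bce, bde, cde
  3-simplices (5): abcd, abce, abde, acde, bcde

so the chain groups are C_0 ≅ Z^5, C_1 ≅ Z^10, C_2 ≅ Z^10, C_3 ≅ Z^5.

The boundary map ∂_1: C_1 → C_0 maps an edge to its endpoints' difference, ∂[p,q] = q − p.
The 5×10 boundary matrix has rank 4 and Smith normal form diag(1,1,1,1).

∂_2: C_2 → C_1 sends each 2-simplex [p,q,r] to [q,r] − [p,r] + [p,q]. For instance
  ∂acd = cd − ad + ac,
  ∂ace = ce − ae + ac.
The resulting 10×10 matrix has rank 6, and its Smith normal form has invariant factors (1,1,1,1,1,1).

∂_3: C_3 → C_2 sends each 3-simplex σ to the alternating sum Σ_i (−1)^i (σ with its i-th vertex removed). For instance
  ∂bcde = cde − bde + bce − bcd,
  ∂abde = bde − ade + abe − abd.
This gives a 10×5 integer matrix of rank 4; reducing to Smith normal form yields diagonal entries (1,1,1,1).

Reading off H_k = ker ∂_k / im ∂_{k+1}:

  H_0: rank C_0 − rank ∂_1 = 5 − 4 = 1, and the invariant factors of ∂_1 are all 1, so H_0 = Z.
  H_1: rank ker ∂_1 − rank ∂_2 = (10 − 4) − 6 = 0, and the invariant factors of ∂_2 are all 1, so H_1 = 0.
  H_2: rank ker ∂_2 − rank ∂_3 = (10 − 6) − 4 = 0, and the invariant factors of ∂_3 are all 1, so H_2 = 0.
  H_3: rank ker ∂_3 − rank ∂_4 = (5 − 4) − 0 = 1, and there is no ∂_4, so H_3 = Z.

(K is a triangulation of the 3-sphere S^3.)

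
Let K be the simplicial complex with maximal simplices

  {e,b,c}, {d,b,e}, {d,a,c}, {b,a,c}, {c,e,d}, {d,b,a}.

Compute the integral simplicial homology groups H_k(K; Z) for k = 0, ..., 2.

Take the total order a < b < c < d < e on the vertex set. Then K (dimension 2) consists of the simplices:

  0-simplices (5): a, b, c, d, e
  1-simplices (9): ab, ac, ad, bc, bd, be, cd, ce, de
  2-simplices (6): abc, abd, acd, bce, bde, cde

giving chain groups C_0 ≅ Z^5, C_1 ≅ Z^9, C_2 ≅ Z^6.

The boundary map ∂_1: C_1 → C_0 maps an edge to its endpoints' difference, ∂[p,q] = q − p. For instance
  ∂cd = d − c.
As a 5×9 matrix over Z this has rank 4, with invariant factors (1,1,1,1).

The boundary map ∂_2: C_2 → C_1 sends each 2-simplex [p,q,r] to [q,r] − [p,r] + [p,q]. For instance
  ∂bde = de − be + bd,
  ∂cde = de − ce + cd.
The 9×6 boundary matrix has rank 5 and Smith normal form diag(1,1,1,1,1).

Reading off H_k = ker ∂_k / im ∂_{k+1}:

  H_0: rank C_0 − rank ∂_1 = 5 − 4 = 1, and the invariant factors of ∂_1 are all 1, so H_0 ≅ Z.
  H_1: rank ker ∂_1 − rank ∂_2 = (9 − 4) − 5 = 0, and the invariant factors of ∂_2 are all 1, so H_1 ≅ 0.
  H_2: rank ker ∂_2 − rank ∂_3 = (6 − 5) − 0 = 1, and there is no ∂_3, so H_2 ≅ Z.

H_0 ≅ Z,  H_1 = 0,  H_2 ≅ Z.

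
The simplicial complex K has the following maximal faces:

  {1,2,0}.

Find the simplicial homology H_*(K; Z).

Take the total order 0 < 1 < 2 on the vertex set. Then K (dimension 2) consists of the simplices:

  0-simplices (3): [0], [1], [2]
  1-simplices (3): [0,1], [0,2], [1,2]
  2-simplices (1): [0,1,2]

giving chain groups C_0 ≅ Z^3, C_1 ≅ Z^3, C_2 ≅ Z^1.

The boundary map ∂_1: C_1 → C_0 is given by ∂[p,q] = [q] − [p]. For instance
  ∂[0,1] = [1] − [0].
The resulting 3×3 matrix has rank 2, and its Smith normal form has invariant factors (1,1).

∂_2: C_2 → C_1 sends each 2-simplex [p,q,r] to [q,r] − [p,r] + [p,q]. For instance
  ∂[0,1,2] = [1,2] − [0,2] + [0,1].
This gives a 3×1 integer matrix of rank 1; reducing to Smith normal form yields diagonal entries (1).

Now H_k = ker ∂_k / im ∂_{k+1}, so:

  H_0: rank C_0 − rank ∂_1 = 3 − 2 = 1, and the invariant factors of ∂_1 are all 1, so H_0 = Z.
  H_1: rank ker ∂_1 − rank ∂_2 = (3 − 2) − 1 = 0, and the invariant factors of ∂_2 are all 1, so H_1 = 0.
  H_2: rank ker ∂_2 − rank ∂_3 = (1 − 1) − 0 = 0, and there is no ∂_3, so H_2 = 0.

H_0 = Z,  H_1 = 0,  H_2 = 0.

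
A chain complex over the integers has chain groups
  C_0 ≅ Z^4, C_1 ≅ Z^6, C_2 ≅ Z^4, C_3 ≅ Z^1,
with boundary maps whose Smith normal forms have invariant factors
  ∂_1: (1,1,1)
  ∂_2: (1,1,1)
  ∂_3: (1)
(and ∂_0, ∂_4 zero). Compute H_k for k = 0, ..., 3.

H_0: b_0 = 4 − 0 − 3 = 1; torsion from ∂_1 factors > 1: none. So H_0 = Z.
H_1: b_1 = 6 − 3 − 3 = 0; torsion from ∂_2 factors > 1: none. So H_1 = 0.
H_2: b_2 = 4 − 3 − 1 = 0; torsion from ∂_3 factors > 1: none. So H_2 = 0.
H_3: b_3 = 1 − 1 − 0 = 0; torsion from ∂_4 factors > 1: none. So H_3 = 0.

H_0 = Z,  H_1 = 0,  H_2 = 0,  H_3 = 0.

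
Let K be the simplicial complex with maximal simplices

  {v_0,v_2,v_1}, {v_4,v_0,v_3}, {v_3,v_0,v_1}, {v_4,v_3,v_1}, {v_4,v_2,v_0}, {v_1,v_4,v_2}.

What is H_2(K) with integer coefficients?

Fix the vertex order v_0 < v_1 < v_2 < v_3 < v_4 and write every simplex with vertices in increasing order. Then dim K = 2 and the simplices of K are:

  0-simplices (5): [v_0], [v_1], [v_2], [v_3], [v_4]
  1-simplices (9): [v_0,v_1], [v_0,v_2], [v_0,v_3], [v_0,v_4], [v_1,v_2], [v_1,v_3], [v_1,v_4], [v_2,v_4], [v_3,v_4]
  2-simplices (6): [v_0,v_1,v_2], [v_0,v_1,v_3], [v_0,v_2,v_4], [v_0,v_3,v_4], [v_1,v_2,v_4], [v_1,v_3,v_4]

so the chain groups are C_0 ≅ Z^5, C_1 ≅ Z^9, C_2 ≅ Z^6.

∂_1: C_1 → C_0 is given by ∂[p,q] = [q] − [p].
As a 5×9 matrix over Z this has rank 4, with invariant factors (1,1,1,1).

The boundary map ∂_2: C_2 → C_1 maps a triangle to the signed sum of its edges. For instance
  ∂[v_1,v_3,v_4] = [v_3,v_4] − [v_1,v_4] + [v_1,v_3],
  ∂[v_0,v_1,v_3] = [v_1,v_3] − [v_0,v_3] + [v_0,v_1].
The 9×6 boundary matrix has rank 5 and Smith normal form diag(1,1,1,1,1).

Reading off H_k = ker ∂_k / im ∂_{k+1}:

  H_2: rank ker ∂_2 − rank ∂_3 = (6 − 5) − 0 = 1, and there is no ∂_3, so H_2 ≅ Z.

(K is a triangulation of the 2-sphere S^2.)

H_2 ≅ Z.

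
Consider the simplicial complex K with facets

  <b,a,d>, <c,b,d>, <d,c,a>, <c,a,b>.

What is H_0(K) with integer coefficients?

Order the vertices as a < b < c < d. Listing each simplex with vertices in this order, K has dimension 2 with simplices:

  0-simplices (4): a, b, c, d
  1-simplices (6): ab, ac, ad, bc, bd, cd
  2-simplices (4): abc, abd, acd, bcd

so the chain groups are C_0 ≅ Z^4, C_1 ≅ Z^6, C_2 ≅ Z^4.

Boundary ∂_1: C_1 → C_0 maps an edge to its endpoints' difference, ∂[p,q] = q − p. For instance
  ∂ab = b − a.
This gives a 4×6 integer matrix of rank 3; reducing to Smith normal form yields diagonal entries (1,1,1).

∂_2: C_2 → C_1 acts by ∂[p,q,r] = [q,r] − [p,r] + [p,q]. For instance
  ∂acd = cd − ad + ac,
  ∂abc = bc − ac + ab.
The 6×4 boundary matrix has rank 3 and Smith normal form diag(1,1,1).

Computing H_k = (kernel of ∂_k) / (image of ∂_{k+1}):

  H_0: rank C_0 − rank ∂_1 = 4 − 3 = 1, and the invariant factors of ∂_1 are all 1, so H_0 = Z.

(K is a triangulation of the 2-sphere S^2.)

H_0 = Z.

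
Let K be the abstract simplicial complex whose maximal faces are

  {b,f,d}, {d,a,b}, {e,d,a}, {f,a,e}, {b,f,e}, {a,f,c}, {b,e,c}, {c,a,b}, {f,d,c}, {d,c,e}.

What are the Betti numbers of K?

We work with the vertex ordering a < b < c < d < e < f. The simplices of K, each written with vertices in increasing order, are:

  0-simplices (6): a, b, c, d, e, f
  1-simplices (15): ab, ac, ad, ae, af, bc, bd, be, bf, cd, ce, cf, de, df, ef
  2-simplices (10): abc, abd, acf, ade, aef, bce, bdf, bef, cde, cdf

Hence C_0 ≅ Z^6, C_1 ≅ Z^15, C_2 ≅ Z^10.

The boundary map ∂_1: C_1 → C_0 sends each edge [p,q] (with p < q) to q − p. For instance
  ∂cd = d − c.
The resulting 6×15 matrix has rank 5, and its Smith normal form has invariant factors (1,1,1,1,1).

The boundary map ∂_2: C_2 → C_1 sends each 2-simplex [p,q,r] to [q,r] − [p,r] + [p,q]. For instance
  ∂cde = de − ce + cd,
  ∂acf = cf − af + ac.
The resulting 15×10 matrix has rank 10, and its Smith normal form has invariant factors (1,1,1,1,1,1,1,1,1,2).

From H_k ≅ ker(∂_k) / im(∂_{k+1}) we obtain:

  H_0: rank C_0 − rank ∂_1 = 6 − 5 = 1, and the invariant factors of ∂_1 are all 1, so H_0 ≅ Z.
  H_1: rank ker ∂_1 − rank ∂_2 = (15 − 5) − 10 = 0, and ∂_2 has invariant factor 2 > 1, so H_1 ≅ Z/2Z.
  H_2: rank ker ∂_2 − rank ∂_3 = (10 − 10) − 0 = 0, and there is no ∂_3, so H_2 ≅ 0.

Hence the Betti numbers are b_0 = 1, b_1 = 0, b_2 = 0.

b_0 = 1, b_1 = 0, b_2 = 0.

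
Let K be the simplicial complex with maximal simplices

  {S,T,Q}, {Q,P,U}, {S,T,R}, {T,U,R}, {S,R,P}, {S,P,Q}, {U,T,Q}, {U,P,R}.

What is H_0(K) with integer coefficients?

Fix the vertex order P < Q < R < S < T < U and write every simplex with vertices in increasing order. Then dim K = 2 and the simplices of K are:

  0-simplices (6): P, Q, R, S, T, U
  1-simplices (12): PQ, PR, PS, PU, QS, QT, QU, RS, RT, RU, ST, TU
  2-simplices (8): PQS, PQU, PRS, PRU, QST, QTU, RST, RTU

Hence C_0 ≅ Z^6, C_1 ≅ Z^12, C_2 ≅ Z^8.

The boundary map ∂_1: C_1 → C_0 maps an edge to its endpoints' difference, ∂[p,q] = q − p. For instance
  ∂RS = S − R.
The resulting 6×12 matrix has rank 5, and its Smith normal form has invariant factors (1,1,1,1,1).

∂_2: C_2 → C_1 acts by ∂[p,q,r] = [q,r] − [p,r] + [p,q]. For instance
  ∂PQU = QU − PU + PQ,
  ∂RTU = TU − RU + RT.
As a 12×8 matrix over Z this has rank 7, with invariant factors (1,1,1,1,1,1,1).

From H_k ≅ ker(∂_k) / im(∂_{k+1}) we obtain:

  H_0: rank C_0 − rank ∂_1 = 6 − 5 = 1, and the invariant factors of ∂_1 are all 1, so H_0 = Z.

H_0 ≅ Z.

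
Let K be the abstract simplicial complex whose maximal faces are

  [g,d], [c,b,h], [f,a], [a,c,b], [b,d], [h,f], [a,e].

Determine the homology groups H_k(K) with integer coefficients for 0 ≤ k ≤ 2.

H_0 = Z,  H_1 = Z,  H_2 = 0.

Order the vertices as a < b < c < d < e < f < g < h. Listing each simplex with vertices in this order, K has dimension 2 with simplices:

  0-simplices (8): a, b, c, d, e, f, g, h
  1-simplices (10): ab, ac, ae, af, bc, bd, bh, ch, dg, fh
  2-simplices (2): abc, bch

so the chain groups are C_0 ≅ Z^8, C_1 ≅ Z^10, C_2 ≅ Z^2.

Boundary ∂_1: C_1 → C_0 is given by ∂[p,q] = [q] − [p]. For instance
  ∂fh = h − f.
The resulting 8×10 matrix has rank 7, and its Smith normal form has invariant factors (1,1,1,1,1,1,1).

∂_2: C_2 → C_1 maps a triangle to the signed sum of its edges. For instance
  ∂bch = ch − bh + bc,
  ∂abc = bc − ac + ab.
The resulting 10×2 matrix has rank 2, and its Smith normal form has invariant factors (1,1).

Computing H_k = (kernel of ∂_k) / (image of ∂_{k+1}):

  H_0: rank C_0 − rank ∂_1 = 8 − 7 = 1, and the invariant factors of ∂_1 are all 1, so H_0 ≅ Z.
  H_1: rank ker ∂_1 − rank ∂_2 = (10 − 7) − 2 = 1, and the invariant factors of ∂_2 are all 1, so H_1 ≅ Z.
  H_2: rank ker ∂_2 − rank ∂_3 = (2 − 2) − 0 = 0, and there is no ∂_3, so H_2 ≅ 0.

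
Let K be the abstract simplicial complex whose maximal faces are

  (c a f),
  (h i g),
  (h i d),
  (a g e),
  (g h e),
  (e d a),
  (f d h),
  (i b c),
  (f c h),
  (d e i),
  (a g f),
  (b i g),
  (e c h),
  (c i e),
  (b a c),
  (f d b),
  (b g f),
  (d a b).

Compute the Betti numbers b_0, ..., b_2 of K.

b_0 = 1, b_1 = 1, b_2 = 0.

Order the vertices as a < b < c < d < e < f < g < h < i. Listing each simplex with vertices in this order, K has dimension 2 with simplices:

  0-simplices (9): a, b, c, d, e, f, g, h, i
  1-simplices (27): ab, ac, ad, ae, af, ag, bc, bd, bf, bg, bi, ce, cf, ch, ci, de, df, dh, di, eg, eh, ei, fg, fh, gh, gi, hi
  2-simplices (18): abc, abd, acf, ade, aeg, afg, bci, bdf, bfg, bgi, ceh, cei, cfh, dei, dfh, dhi, egh, ghi

giving chain groups C_0 ≅ Z^9, C_1 ≅ Z^27, C_2 ≅ Z^18.

∂_1: C_1 → C_0 is given by ∂[p,q] = [q] − [p]. For instance
  ∂ch = h − c.
As a 9×27 matrix over Z this has rank 8, with invariant factors (1,1,1,1,1,1,1,1).

∂_2: C_2 → C_1 maps a triangle to the signed sum of its edges. For instance
  ∂ghi = hi − gi + gh,
  ∂ceh = eh − ch + ce.
The resulting 27×18 matrix has rank 18, and its Smith normal form has invariant factors (1,1,1,1,1,1,1,1,1,1,1,1,1,1,1,1,1,2).

Reading off H_k = ker ∂_k / im ∂_{k+1}:

  H_0: rank C_0 − rank ∂_1 = 9 − 8 = 1, and the invariant factors of ∂_1 are all 1, so H_0 ≅ Z.
  H_1: rank ker ∂_1 − rank ∂_2 = (27 − 8) − 18 = 1, and ∂_2 has invariant factor 2 > 1, so H_1 ≅ Z ⊕ Z/2.
  H_2: rank ker ∂_2 − rank ∂_3 = (18 − 18) − 0 = 0, and there is no ∂_3, so H_2 ≅ 0.

As a check, the Euler characteristic is 9 − 27 + 18 = 0, which agrees with 1 − 1 + 0 = 0.

Hence the Betti numbers are b_0 = 1, b_1 = 1, b_2 = 0.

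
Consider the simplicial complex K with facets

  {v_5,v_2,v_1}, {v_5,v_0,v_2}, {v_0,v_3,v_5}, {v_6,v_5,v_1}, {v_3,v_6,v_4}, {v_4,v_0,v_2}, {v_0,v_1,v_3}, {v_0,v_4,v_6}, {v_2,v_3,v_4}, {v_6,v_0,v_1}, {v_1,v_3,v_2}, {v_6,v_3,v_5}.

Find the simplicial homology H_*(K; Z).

H_0 = Z,  H_1 = Z/2,  H_2 = 0.

Order the vertices as v_0 < v_1 < v_2 < v_3 < v_4 < v_5 < v_6. Listing each simplex with vertices in this order, K has dimension 2 with simplices:

  0-simplices (7): [v_0], [v_1], [v_2], [v_3], [v_4], [v_5], [v_6]
  1-simplices (18): (18 of them)
  2-simplices (12): (12 of them)

giving chain groups C_0 ≅ Z^7, C_1 ≅ Z^18, C_2 ≅ Z^12.

∂_1: C_1 → C_0 is given by ∂[p,q] = [q] − [p].
As a 7×18 matrix over Z this has rank 6, with invariant factors (1,1,1,1,1,1).

∂_2: C_2 → C_1 maps a triangle to the signed sum of its edges. For instance
  ∂[v_2,v_3,v_4] = [v_3,v_4] − [v_2,v_4] + [v_2,v_3],
  ∂[v_0,v_2,v_5] = [v_2,v_5] − [v_0,v_5] + [v_0,v_2].
The resulting 18×12 matrix has rank 12, and its Smith normal form has invariant factors (1,1,1,1,1,1,1,1,1,1,1,2).

From H_k ≅ ker(∂_k) / im(∂_{k+1}) we obtain:

  H_0: rank C_0 − rank ∂_1 = 7 − 6 = 1, and the invariant factors of ∂_1 are all 1, so H_0 ≅ Z.
  H_1: rank ker ∂_1 − rank ∂_2 = (18 − 6) − 12 = 0, and ∂_2 has invariant factor 2 > 1, so H_1 ≅ Z/2.
  H_2: rank ker ∂_2 − rank ∂_3 = (12 − 12) − 0 = 0, and there is no ∂_3, so H_2 ≅ 0.

As a check, the Euler characteristic is 7 − 18 + 12 = 1, which agrees with 1 − 0 + 0 = 1.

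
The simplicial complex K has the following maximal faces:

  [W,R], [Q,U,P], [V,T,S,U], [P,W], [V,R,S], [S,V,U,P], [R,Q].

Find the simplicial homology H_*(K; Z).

Take the total order P < Q < R < S < T < U < V < W on the vertex set. Then K (dimension 3) consists of the simplices:

  0-simplices (8): P, Q, R, S, T, U, V, W
  1-simplices (16): PQ, PS, PU, PV, PW, QR, QU, RS, RV, RW, ST, SU, SV, TU, TV, UV
  2-simplices (9): PQU, PSU, PSV, PUV, RSV, STU, STV, SUV, TUV
  3-simplices (2): PSUV, STUV

giving chain groups C_0 ≅ Z^8, C_1 ≅ Z^16, C_2 ≅ Z^9, C_3 ≅ Z^2.

The boundary map ∂_1: C_1 → C_0 is given by ∂[p,q] = [q] − [p]. For instance
  ∂PV = V − P.
As a 8×16 matrix over Z this has rank 7, with invariant factors (1,1,1,1,1,1,1).

Boundary ∂_2: C_2 → C_1 sends each 2-simplex [p,q,r] to [q,r] − [p,r] + [p,q]. For instance
  ∂SUV = UV − SV + SU,
  ∂PQU = QU − PU + PQ.
This gives a 16×9 integer matrix of rank 7; reducing to Smith normal form yields diagonal entries (1,1,1,1,1,1,1).

The boundary map ∂_3: C_3 → C_2 sends each 3-simplex σ to the alternating sum Σ_i (−1)^i (σ with its i-th vertex removed). For instance
  ∂STUV = TUV − SUV + STV − STU,
  ∂PSUV = SUV − PUV + PSV − PSU.
As a 9×2 matrix over Z this has rank 2, with invariant factors (1,1).

Now H_k = ker ∂_k / im ∂_{k+1}, so:

  H_0: rank C_0 − rank ∂_1 = 8 − 7 = 1, and the invariant factors of ∂_1 are all 1, so H_0 ≅ Z.
  H_1: rank ker ∂_1 − rank ∂_2 = (16 − 7) − 7 = 2, and the invariant factors of ∂_2 are all 1, so H_1 ≅ Z^2.
  H_2: rank ker ∂_2 − rank ∂_3 = (9 − 7) − 2 = 0, and the invariant factors of ∂_3 are all 1, so H_2 ≅ 0.
  H_3: rank ker ∂_3 − rank ∂_4 = (2 − 2) − 0 = 0, and there is no ∂_4, so H_3 ≅ 0.

H_0 = Z,  H_1 = Z^2,  H_2 = 0,  H_3 = 0.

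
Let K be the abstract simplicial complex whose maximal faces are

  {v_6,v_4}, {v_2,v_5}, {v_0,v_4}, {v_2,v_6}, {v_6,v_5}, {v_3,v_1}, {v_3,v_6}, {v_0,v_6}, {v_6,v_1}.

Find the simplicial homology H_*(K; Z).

H_0 ≅ Z,  H_1 ≅ Z^3.

Take the total order v_0 < v_1 < v_2 < v_3 < v_4 < v_5 < v_6 on the vertex set. Then K (dimension 1) consists of the simplices:

  0-simplices (7): [v_0], [v_1], [v_2], [v_3], [v_4], [v_5], [v_6]
  1-simplices (9): [v_0,v_4], [v_0,v_6], [v_1,v_3], [v_1,v_6], [v_2,v_5], [v_2,v_6], [v_3,v_6], [v_4,v_6], [v_5,v_6]

giving chain groups C_0 ≅ Z^7, C_1 ≅ Z^9.

Boundary ∂_1: C_1 → C_0 is given by ∂[p,q] = [q] − [p]. For instance
  ∂[v_5,v_6] = [v_6] − [v_5].
As a 7×9 matrix over Z this has rank 6, with invariant factors (1,1,1,1,1,1).

Now H_k = ker ∂_k / im ∂_{k+1}, so:

  H_0: rank C_0 − rank ∂_1 = 7 − 6 = 1, and the invariant factors of ∂_1 are all 1, so H_0 ≅ Z.
  H_1: rank ker ∂_1 − rank ∂_2 = (9 − 6) − 0 = 3, and there is no ∂_2, so H_1 ≅ Z^3.

As a check, the Euler characteristic is 7 − 9 = -2, which agrees with 1 − 3 = -2.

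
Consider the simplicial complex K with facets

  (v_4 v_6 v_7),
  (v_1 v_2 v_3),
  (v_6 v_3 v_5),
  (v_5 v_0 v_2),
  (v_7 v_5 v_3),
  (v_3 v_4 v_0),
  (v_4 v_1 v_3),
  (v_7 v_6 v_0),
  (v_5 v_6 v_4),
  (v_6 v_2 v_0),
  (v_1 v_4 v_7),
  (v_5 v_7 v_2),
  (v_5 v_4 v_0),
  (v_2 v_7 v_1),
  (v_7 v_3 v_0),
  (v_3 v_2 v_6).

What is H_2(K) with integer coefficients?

Order the vertices as v_0 < v_1 < v_2 < v_3 < v_4 < v_5 < v_6 < v_7. Listing each simplex with vertices in this order, K has dimension 2 with simplices:

  0-simplices (8): [v_0], [v_1], [v_2], [v_3], [v_4], [v_5], [v_6], [v_7]
  1-simplices (24): (24 of them)
  2-simplices (16): (16 of them)

Hence C_0 ≅ Z^8, C_1 ≅ Z^24, C_2 ≅ Z^16.

∂_1: C_1 → C_0 is given by ∂[p,q] = [q] − [p]. For instance
  ∂[v_2,v_6] = [v_6] − [v_2].
This gives a 8×24 integer matrix of rank 7; reducing to Smith normal form yields diagonal entries (1,1,1,1,1,1,1).

Boundary ∂_2: C_2 → C_1 maps a triangle to the signed sum of its edges. For instance
  ∂[v_4,v_5,v_6] = [v_5,v_6] − [v_4,v_6] + [v_4,v_5],
  ∂[v_1,v_2,v_7] = [v_2,v_7] − [v_1,v_7] + [v_1,v_2].
The 24×16 boundary matrix has rank 15 and Smith normal form diag(1,1,1,1,1,1,1,1,1,1,1,1,1,1,1).

Computing H_k = (kernel of ∂_k) / (image of ∂_{k+1}):

  H_2: rank ker ∂_2 − rank ∂_3 = (16 − 15) − 0 = 1, and there is no ∂_3, so H_2 = Z.

H_2 ≅ Z.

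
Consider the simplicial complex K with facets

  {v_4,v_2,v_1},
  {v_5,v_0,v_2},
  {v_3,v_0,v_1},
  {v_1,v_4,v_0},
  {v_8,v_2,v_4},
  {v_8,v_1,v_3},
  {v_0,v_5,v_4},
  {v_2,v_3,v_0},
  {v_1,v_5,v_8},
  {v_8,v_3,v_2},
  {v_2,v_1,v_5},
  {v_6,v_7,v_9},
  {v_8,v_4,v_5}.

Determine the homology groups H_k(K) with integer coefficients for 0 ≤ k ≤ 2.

H_0 ≅ Z^2,  H_1 ≅ Z/2Z,  H_2 = 0.

Fix the vertex order v_0 < v_1 < v_2 < v_3 < v_4 < v_5 < v_6 < v_7 < v_8 < v_9 and write every simplex with vertices in increasing order. Then dim K = 2 and the simplices of K are:

  0-simplices (10): [v_0], [v_1], [v_2], [v_3], [v_4], [v_5], [v_6], [v_7], [v_8], [v_9]
  1-simplices (21): (21 of them)
  2-simplices (13): (13 of them)

so the chain groups are C_0 ≅ Z^10, C_1 ≅ Z^21, C_2 ≅ Z^13.

∂_1: C_1 → C_0 maps an edge to its endpoints' difference, ∂[p,q] = q − p. For instance
  ∂[v_0,v_4] = [v_4] − [v_0].
As a 10×21 matrix over Z this has rank 8, with invariant factors (1,1,1,1,1,1,1,1).

∂_2: C_2 → C_1 acts by ∂[p,q,r] = [q,r] − [p,r] + [p,q]. For instance
  ∂[v_1,v_2,v_4] = [v_2,v_4] − [v_1,v_4] + [v_1,v_2],
  ∂[v_6,v_7,v_9] = [v_7,v_9] − [v_6,v_9] + [v_6,v_7].
The 21×13 boundary matrix has rank 13 and Smith normal form diag(1,1,1,1,1,1,1,1,1,1,1,1,2).

Reading off H_k = ker ∂_k / im ∂_{k+1}:

  H_0: rank C_0 − rank ∂_1 = 10 − 8 = 2, and the invariant factors of ∂_1 are all 1, so H_0 = Z^2.
  H_1: rank ker ∂_1 − rank ∂_2 = (21 − 8) − 13 = 0, and ∂_2 has invariant factor 2 > 1, so H_1 = Z/2Z.
  H_2: rank ker ∂_2 − rank ∂_3 = (13 − 13) − 0 = 0, and there is no ∂_3, so H_2 = 0.

As a check, the Euler characteristic is 10 − 21 + 13 = 2, which agrees with 2 − 0 + 0 = 2.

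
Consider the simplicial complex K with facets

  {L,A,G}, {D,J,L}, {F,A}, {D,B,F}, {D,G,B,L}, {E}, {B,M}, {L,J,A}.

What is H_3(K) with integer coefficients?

H_3 = 0.

Fix the vertex order A < B < D < E < F < G < J < L < M and write every simplex with vertices in increasing order. Then dim K = 3 and the simplices of K are:

  0-simplices (9): A, B, D, E, F, G, J, L, M
  1-simplices (15): AF, AG, AJ, AL, BD, BF, BG, BL, BM, DF, DG, DJ, DL, GL, JL
  2-simplices (8): AGL, AJL, BDF, BDG, BDL, BGL, DGL, DJL
  3-simplices (1): BDGL

giving chain groups C_0 ≅ Z^9, C_1 ≅ Z^15, C_2 ≅ Z^8, C_3 ≅ Z^1.

Boundary ∂_1: C_1 → C_0 sends each edge [p,q] (with p < q) to q − p. For instance
  ∂BD = D − B.
The resulting 9×15 matrix has rank 7, and its Smith normal form has invariant factors (1,1,1,1,1,1,1).

∂_2: C_2 → C_1 acts by ∂[p,q,r] = [q,r] − [p,r] + [p,q]. For instance
  ∂AJL = JL − AL + AJ,
  ∂BDG = DG − BG + BD.
The resulting 15×8 matrix has rank 7, and its Smith normal form has invariant factors (1,1,1,1,1,1,1).

The boundary map ∂_3: C_3 → C_2 sends each 3-simplex σ to the alternating sum Σ_i (−1)^i (σ with its i-th vertex removed). For instance
  ∂BDGL = DGL − BGL + BDL − BDG.
This gives a 8×1 integer matrix of rank 1; reducing to Smith normal form yields diagonal entries (1).

Computing H_k = (kernel of ∂_k) / (image of ∂_{k+1}):

  H_3: rank ker ∂_3 − rank ∂_4 = (1 − 1) − 0 = 0, and there is no ∂_4, so H_3 = 0.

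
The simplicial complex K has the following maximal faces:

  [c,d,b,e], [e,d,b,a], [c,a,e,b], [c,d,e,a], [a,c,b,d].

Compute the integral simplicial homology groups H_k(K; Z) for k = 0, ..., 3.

H_0 ≅ Z,  H_1 = 0,  H_2 = 0,  H_3 ≅ Z.

Take the total order a < b < c < d < e on the vertex set. Then K (dimension 3) consists of the simplices:

  0-simplices (5): a, b, c, d, e
  1-simplices (10): ab, ac, ad, ae, bc, bd, be, cd, ce, de
  2-simplices (10): abc, abd, abe, acd, ace, ade, bcd, bce, bde, cde
  3-simplices (5): abcd, abce, abde, acde, bcde

Hence C_0 ≅ Z^5, C_1 ≅ Z^10, C_2 ≅ Z^10, C_3 ≅ Z^5.

The boundary map ∂_1: C_1 → C_0 maps an edge to its endpoints' difference, ∂[p,q] = q − p.
As a 5×10 matrix over Z this has rank 4, with invariant factors (1,1,1,1).

Boundary ∂_2: C_2 → C_1 sends each 2-simplex [p,q,r] to [q,r] − [p,r] + [p,q]. For instance
  ∂bce = ce − be + bc,
  ∂abd = bd − ad + ab.
The resulting 10×10 matrix has rank 6, and its Smith normal form has invariant factors (1,1,1,1,1,1).

The boundary map ∂_3: C_3 → C_2 sends each 3-simplex σ to the alternating sum Σ_i (−1)^i (σ with its i-th vertex removed). For instance
  ∂abce = bce − ace + abe − abc,
  ∂acde = cde − ade + ace − acd.
The 10×5 boundary matrix has rank 4 and Smith normal form diag(1,1,1,1).

Now H_k = ker ∂_k / im ∂_{k+1}, so:

  H_0: rank C_0 − rank ∂_1 = 5 − 4 = 1, and the invariant factors of ∂_1 are all 1, so H_0 = Z.
  H_1: rank ker ∂_1 − rank ∂_2 = (10 − 4) − 6 = 0, and the invariant factors of ∂_2 are all 1, so H_1 = 0.
  H_2: rank ker ∂_2 − rank ∂_3 = (10 − 6) − 4 = 0, and the invariant factors of ∂_3 are all 1, so H_2 = 0.
  H_3: rank ker ∂_3 − rank ∂_4 = (5 − 4) − 0 = 1, and there is no ∂_4, so H_3 = Z.

As a check, the Euler characteristic is 5 − 10 + 10 − 5 = 0, which agrees with 1 − 0 + 0 − 1 = 0.
(K is a triangulation of the 3-sphere S^3.)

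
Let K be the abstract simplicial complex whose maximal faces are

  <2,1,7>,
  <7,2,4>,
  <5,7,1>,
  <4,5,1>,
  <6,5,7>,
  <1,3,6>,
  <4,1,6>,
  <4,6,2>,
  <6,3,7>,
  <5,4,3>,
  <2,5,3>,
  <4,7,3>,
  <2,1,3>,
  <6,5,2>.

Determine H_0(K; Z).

K has 7 vertices, 21 edges, 14 triangles.
rank ∂_0 = 0, rank ∂_1 = 6 ⇒ b_0 = 7 − 0 − 6 = 1; all invariant factors of ∂_1 are 1 so no torsion. So H_0 = Z.

H_0 ≅ Z.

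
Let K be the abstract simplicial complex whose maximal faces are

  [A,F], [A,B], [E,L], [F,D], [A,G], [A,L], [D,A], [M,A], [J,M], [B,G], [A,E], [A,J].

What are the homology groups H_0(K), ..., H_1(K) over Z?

Fix the vertex order A < B < D < E < F < G < J < L < M and write every simplex with vertices in increasing order. Then dim K = 1 and the simplices of K are:

  0-simplices (9): A, B, D, E, F, G, J, L, M
  1-simplices (12): AB, AD, AE, AF, AG, AJ, AL, AM, BG, DF, EL, JM

Hence C_0 ≅ Z^9, C_1 ≅ Z^12.

The boundary map ∂_1: C_1 → C_0 maps an edge to its endpoints' difference, ∂[p,q] = q − p. For instance
  ∂BG = G − B.
As a 9×12 matrix over Z this has rank 8, with invariant factors (1,1,1,1,1,1,1,1).

From H_k ≅ ker(∂_k) / im(∂_{k+1}) we obtain:

  H_0: rank C_0 − rank ∂_1 = 9 − 8 = 1, and the invariant factors of ∂_1 are all 1, so H_0 = Z.
  H_1: rank ker ∂_1 − rank ∂_2 = (12 − 8) − 0 = 4, and there is no ∂_2, so H_1 = Z^4.

As a check, the Euler characteristic is 9 − 12 = -3, which agrees with 1 − 4 = -3.

H_0 = Z,  H_1 = Z^4.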